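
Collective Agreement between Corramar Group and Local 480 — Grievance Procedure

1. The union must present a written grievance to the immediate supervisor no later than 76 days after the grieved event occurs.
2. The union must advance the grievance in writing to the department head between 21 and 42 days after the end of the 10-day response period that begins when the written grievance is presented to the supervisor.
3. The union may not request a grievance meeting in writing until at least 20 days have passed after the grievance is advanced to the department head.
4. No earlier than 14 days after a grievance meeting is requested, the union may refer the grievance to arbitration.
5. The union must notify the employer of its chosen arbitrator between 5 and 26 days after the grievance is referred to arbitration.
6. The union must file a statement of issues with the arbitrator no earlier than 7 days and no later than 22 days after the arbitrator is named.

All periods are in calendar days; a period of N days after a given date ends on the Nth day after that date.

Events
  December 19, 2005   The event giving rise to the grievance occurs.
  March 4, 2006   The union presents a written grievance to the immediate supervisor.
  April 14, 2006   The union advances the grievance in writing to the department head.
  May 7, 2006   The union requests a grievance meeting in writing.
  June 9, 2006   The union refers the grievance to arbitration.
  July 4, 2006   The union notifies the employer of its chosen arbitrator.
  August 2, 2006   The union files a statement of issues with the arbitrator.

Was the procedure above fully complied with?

No

Step 1: 76 days after December 19, 2005 (when the grieved event occurs) is March 5, 2006; March 4, 2006 is within that limit.
Step 2: the window is 21–42 days after March 14, 2006 (end of the 10-day response period, which began when the written grievance is presented to the supervisor on March 4, 2006), so April 4, 2006 through April 25, 2006; April 14, 2006 falls inside that range.
Step 3: the earliest permitted date is 20 days after April 14, 2006 (when the grievance is advanced to the department head), i.e. May 4, 2006; done May 7, 2006, after the minimum wait.
Step 4: the earliest permitted date is 14 days after May 7, 2006 (when a grievance meeting is requested), i.e. May 21, 2006; done June 9, 2006 — permitted.
Step 5: the window is 5–26 days after June 9, 2006 (when the grievance is referred to arbitration), so June 14, 2006 through July 5, 2006; done July 4, 2006, which is between those dates.
Step 6: the window is 7–22 days after July 4, 2006 (when the arbitrator is named), so July 11, 2006 through July 26, 2006; August 2, 2006 is 7 days past the end of the window.
No need to go further; step 6 was not satisfied.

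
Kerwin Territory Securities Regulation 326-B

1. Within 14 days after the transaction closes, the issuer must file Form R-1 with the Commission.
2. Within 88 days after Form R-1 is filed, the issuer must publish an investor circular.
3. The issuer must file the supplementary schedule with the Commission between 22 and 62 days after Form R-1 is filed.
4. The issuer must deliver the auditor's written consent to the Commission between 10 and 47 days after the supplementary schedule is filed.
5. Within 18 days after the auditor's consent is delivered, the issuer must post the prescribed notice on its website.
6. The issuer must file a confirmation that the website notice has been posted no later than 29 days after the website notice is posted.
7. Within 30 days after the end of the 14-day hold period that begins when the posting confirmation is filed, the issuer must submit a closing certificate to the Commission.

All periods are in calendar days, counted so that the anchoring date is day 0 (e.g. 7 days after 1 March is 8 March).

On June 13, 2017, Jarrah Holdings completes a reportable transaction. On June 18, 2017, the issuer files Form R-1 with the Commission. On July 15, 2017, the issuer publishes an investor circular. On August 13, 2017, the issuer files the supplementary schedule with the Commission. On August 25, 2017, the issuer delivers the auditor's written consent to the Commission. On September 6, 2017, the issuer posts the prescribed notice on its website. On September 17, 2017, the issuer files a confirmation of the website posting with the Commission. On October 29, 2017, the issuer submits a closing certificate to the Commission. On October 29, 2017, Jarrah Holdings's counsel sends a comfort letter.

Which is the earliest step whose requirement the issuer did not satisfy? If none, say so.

Step 1: 14 days after June 13, 2017 (when the transaction closes) is June 27, 2017; June 18, 2017 is within that limit.
Step 2: 88 days after June 18, 2017 (when Form R-1 is filed) is September 14, 2017; completed July 15, 2017, before the deadline.
Step 3: the window is 22–62 days after June 18, 2017 (when Form R-1 is filed), so July 10, 2017 through August 19, 2017; done August 13, 2017 — within the window.
Step 4: the window is 10–47 days after August 13, 2017 (when the supplementary schedule is filed), so August 23, 2017 through September 29, 2017; done August 25, 2017 — within the window.
Step 5: 18 days after August 25, 2017 (when the auditor's consent is delivered) is September 12, 2017; September 6, 2017 is within that limit.
Step 6: 29 days after September 6, 2017 (when the website notice is posted) is October 5, 2017; done September 17, 2017 — timely.
Step 7: 30 days after October 1, 2017 (end of the 14-day hold period, which began when the posting confirmation is filed on September 17, 2017) is October 31, 2017; completed October 29, 2017, before the deadline.

None — every step was satisfied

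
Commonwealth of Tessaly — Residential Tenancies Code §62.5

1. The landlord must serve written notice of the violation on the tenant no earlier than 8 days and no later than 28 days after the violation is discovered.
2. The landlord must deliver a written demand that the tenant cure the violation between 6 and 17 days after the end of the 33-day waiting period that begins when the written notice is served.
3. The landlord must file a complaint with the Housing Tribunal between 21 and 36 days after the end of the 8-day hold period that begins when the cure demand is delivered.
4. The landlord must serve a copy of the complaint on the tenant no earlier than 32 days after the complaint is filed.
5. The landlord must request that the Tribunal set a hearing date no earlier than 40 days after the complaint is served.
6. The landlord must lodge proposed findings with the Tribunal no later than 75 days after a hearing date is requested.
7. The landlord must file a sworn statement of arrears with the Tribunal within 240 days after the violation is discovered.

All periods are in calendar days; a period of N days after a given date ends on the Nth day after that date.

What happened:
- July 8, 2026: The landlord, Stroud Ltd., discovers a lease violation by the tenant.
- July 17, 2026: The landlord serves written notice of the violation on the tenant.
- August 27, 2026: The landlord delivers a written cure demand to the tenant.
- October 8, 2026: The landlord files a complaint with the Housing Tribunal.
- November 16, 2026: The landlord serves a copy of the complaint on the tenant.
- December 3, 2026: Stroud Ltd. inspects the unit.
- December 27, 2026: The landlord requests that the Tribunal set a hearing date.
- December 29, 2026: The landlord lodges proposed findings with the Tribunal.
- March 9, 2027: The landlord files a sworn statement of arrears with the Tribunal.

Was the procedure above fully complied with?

Step 1 — 8 and 28 days from July 8, 2026 (when the violation is discovered) are July 16, 2026 and August 5, 2026 respectively; July 17, 2026 falls inside that range.
Step 2 — 6 and 17 days from August 19, 2026 (end of the 33-day waiting period, which began when the written notice is served on July 17, 2026) are August 25, 2026 and September 5, 2026 respectively; August 27, 2026 falls inside that range.
Step 3 — 21 and 36 days from September 4, 2026 (end of the 8-day hold period, which began when the cure demand is delivered on August 27, 2026) are September 25, 2026 and October 10, 2026 respectively; done October 8, 2026, which is between those dates.
Step 4 — must wait 32 days from October 8, 2026 (when the complaint is filed), so not before November 9, 2026; November 16, 2026 is on or after that date.
Step 5 — must wait 40 days from November 16, 2026 (when the complaint is served), so not before December 26, 2026; done December 27, 2026, after the minimum wait.
Step 6 — counting 75 days from December 27, 2026 (when a hearing date is requested) gives a deadline of March 12, 2027; completed December 29, 2026, before the deadline.
Step 7 — counting 240 days from July 8, 2026 (when the violation is discovered) gives a deadline of March 5, 2027; done March 9, 2027 — 4 days late.
The procedure was therefore not followed at step 7.

No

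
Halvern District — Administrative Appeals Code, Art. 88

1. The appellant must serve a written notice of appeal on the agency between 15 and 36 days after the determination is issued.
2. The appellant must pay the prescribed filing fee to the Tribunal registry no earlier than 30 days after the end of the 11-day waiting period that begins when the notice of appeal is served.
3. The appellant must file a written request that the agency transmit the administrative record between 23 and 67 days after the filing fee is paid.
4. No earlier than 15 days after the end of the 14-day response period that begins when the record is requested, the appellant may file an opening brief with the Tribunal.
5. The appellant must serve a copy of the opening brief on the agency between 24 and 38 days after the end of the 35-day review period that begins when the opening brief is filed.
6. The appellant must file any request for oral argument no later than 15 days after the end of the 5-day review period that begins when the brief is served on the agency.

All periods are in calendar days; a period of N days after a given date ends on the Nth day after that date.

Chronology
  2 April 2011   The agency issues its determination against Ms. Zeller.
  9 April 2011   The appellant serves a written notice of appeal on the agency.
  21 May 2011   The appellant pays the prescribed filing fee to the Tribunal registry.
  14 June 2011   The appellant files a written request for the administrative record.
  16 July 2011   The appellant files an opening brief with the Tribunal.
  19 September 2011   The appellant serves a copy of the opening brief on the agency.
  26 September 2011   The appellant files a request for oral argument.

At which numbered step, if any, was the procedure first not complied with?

Step 1

(1) the permitted window runs from 2 April 2011 + 15 = 17 April 2011 to 2 April 2011 + 36 = 8 May 2011; 9 April 2011 is 8 days too early.
Later steps need not be reached.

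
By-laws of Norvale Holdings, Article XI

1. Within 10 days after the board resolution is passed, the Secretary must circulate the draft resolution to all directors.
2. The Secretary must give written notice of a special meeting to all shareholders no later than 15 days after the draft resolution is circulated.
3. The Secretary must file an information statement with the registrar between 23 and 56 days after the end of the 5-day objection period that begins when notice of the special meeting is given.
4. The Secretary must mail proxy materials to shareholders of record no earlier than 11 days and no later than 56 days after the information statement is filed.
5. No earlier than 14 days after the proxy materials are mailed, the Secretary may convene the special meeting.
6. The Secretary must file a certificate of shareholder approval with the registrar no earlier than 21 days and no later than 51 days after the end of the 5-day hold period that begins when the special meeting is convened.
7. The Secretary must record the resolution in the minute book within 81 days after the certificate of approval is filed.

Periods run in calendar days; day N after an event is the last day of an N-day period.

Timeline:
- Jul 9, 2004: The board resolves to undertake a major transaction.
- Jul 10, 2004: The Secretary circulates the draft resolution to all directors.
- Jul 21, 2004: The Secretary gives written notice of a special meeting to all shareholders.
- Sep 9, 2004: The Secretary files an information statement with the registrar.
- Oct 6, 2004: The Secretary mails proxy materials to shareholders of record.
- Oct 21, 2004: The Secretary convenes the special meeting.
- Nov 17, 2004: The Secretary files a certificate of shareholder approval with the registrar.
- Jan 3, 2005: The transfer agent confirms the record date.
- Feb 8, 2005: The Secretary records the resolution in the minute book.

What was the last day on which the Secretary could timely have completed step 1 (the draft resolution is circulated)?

Jul 19, 2004

Step 1 runs from Jul 9, 2004, when the board resolution is passed. 10 days after Jul 9, 2004 is Jul 19, 2004.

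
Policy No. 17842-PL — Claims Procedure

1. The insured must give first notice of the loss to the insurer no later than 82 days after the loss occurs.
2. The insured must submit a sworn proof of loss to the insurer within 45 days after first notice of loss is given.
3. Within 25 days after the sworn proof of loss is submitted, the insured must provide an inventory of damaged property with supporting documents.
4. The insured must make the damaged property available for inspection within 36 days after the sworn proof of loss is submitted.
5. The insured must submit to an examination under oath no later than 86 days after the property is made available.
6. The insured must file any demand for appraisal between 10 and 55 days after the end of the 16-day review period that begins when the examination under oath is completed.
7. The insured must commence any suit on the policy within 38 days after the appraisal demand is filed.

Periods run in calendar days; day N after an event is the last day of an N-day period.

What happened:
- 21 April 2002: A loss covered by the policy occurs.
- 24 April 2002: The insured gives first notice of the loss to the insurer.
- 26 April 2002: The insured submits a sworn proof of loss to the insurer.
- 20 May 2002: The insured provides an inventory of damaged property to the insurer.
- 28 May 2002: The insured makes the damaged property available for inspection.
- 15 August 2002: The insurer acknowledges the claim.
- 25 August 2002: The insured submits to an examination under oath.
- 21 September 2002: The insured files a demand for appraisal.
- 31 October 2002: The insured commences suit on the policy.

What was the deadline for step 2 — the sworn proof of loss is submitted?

Step 2 runs from 24 April 2002, when first notice of loss is given. 45 days after 24 April 2002 is 8 June 2002.

8 June 2002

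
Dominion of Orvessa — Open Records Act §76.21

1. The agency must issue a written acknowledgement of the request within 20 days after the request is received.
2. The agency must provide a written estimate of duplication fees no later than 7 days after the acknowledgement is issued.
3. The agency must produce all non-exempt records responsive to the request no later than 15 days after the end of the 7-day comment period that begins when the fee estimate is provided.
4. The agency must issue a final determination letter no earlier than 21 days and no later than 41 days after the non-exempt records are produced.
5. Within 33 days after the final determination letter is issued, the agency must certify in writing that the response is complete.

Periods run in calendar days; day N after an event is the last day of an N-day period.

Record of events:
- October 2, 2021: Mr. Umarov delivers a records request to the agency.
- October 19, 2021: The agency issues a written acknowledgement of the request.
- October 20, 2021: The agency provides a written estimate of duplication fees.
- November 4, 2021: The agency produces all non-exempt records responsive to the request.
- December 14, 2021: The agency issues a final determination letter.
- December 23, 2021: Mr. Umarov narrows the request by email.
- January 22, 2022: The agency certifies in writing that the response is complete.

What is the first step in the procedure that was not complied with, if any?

Step 5

Step 1: 20 days after October 2, 2021 (when the request is received) is October 22, 2021; done October 19, 2021 — timely.
Step 2: 7 days after October 19, 2021 (when the acknowledgement is issued) is October 26, 2021; completed October 20, 2021, before the deadline.
Step 3: 15 days after October 27, 2021 (end of the 7-day comment period, which began when the fee estimate is provided on October 20, 2021) is November 11, 2021; November 4, 2021 is within that limit.
Step 4: the window is 21–41 days after November 4, 2021 (when the non-exempt records are produced), so November 25, 2021 through December 15, 2021; December 14, 2021 falls inside that range.
Step 5: 33 days after December 14, 2021 (when the final determination letter is issued) is January 16, 2022; not done until January 22, 2022, 6 days after the deadline.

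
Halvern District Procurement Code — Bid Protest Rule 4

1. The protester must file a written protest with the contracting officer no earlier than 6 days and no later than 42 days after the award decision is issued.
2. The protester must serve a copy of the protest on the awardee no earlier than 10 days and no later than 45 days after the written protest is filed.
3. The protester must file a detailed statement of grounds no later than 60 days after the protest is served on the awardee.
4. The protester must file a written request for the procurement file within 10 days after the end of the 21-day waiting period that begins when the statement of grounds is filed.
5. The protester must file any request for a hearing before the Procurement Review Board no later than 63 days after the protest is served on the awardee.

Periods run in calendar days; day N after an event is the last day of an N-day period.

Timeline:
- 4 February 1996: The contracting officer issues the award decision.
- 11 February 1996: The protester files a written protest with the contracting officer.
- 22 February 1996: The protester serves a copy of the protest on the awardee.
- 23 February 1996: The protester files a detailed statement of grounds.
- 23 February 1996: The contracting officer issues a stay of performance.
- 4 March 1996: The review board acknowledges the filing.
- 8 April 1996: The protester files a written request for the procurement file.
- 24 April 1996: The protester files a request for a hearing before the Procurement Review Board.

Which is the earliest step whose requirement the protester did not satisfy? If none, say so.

Step 1 — 6 and 42 days from 4 February 1996 (when the award decision is issued) are 10 February 1996 and 17 March 1996 respectively; done 11 February 1996 — within the window.
Step 2 — 10 and 45 days from 11 February 1996 (when the written protest is filed) are 21 February 1996 and 27 March 1996 respectively; done 22 February 1996 — within the window.
Step 3 — counting 60 days from 22 February 1996 (when the protest is served on the awardee) gives a deadline of 22 April 1996; completed 23 February 1996, before the deadline.
Step 4 — counting 10 days from 15 March 1996 (end of the 21-day waiting period, which began when the statement of grounds is filed on 23 February 1996) gives a deadline of 25 March 1996; 8 April 1996 misses that deadline by 14 days.
That is the first point of non-compliance.

Step 4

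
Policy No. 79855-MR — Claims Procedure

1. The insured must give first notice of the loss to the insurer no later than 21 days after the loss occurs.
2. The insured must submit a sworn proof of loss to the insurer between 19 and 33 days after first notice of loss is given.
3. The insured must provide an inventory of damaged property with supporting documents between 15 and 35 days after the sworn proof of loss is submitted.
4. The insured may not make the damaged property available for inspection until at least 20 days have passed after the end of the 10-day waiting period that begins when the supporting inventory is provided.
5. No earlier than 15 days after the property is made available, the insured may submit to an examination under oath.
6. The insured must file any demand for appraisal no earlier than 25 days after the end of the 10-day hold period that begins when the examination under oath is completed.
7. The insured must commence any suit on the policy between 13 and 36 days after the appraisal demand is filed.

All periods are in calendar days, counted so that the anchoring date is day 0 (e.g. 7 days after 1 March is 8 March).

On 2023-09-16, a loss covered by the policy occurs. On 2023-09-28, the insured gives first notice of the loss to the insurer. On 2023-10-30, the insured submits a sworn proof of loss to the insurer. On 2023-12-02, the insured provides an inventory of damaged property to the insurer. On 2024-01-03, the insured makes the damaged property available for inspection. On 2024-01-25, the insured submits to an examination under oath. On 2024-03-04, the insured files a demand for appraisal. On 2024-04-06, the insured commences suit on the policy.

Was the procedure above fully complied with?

Yes

(1) due by 2023-09-16 + 21 days = 2023-10-07; 2023-09-28 is within that limit.
(2) the permitted window runs from 2023-09-28 + 19 = 2023-10-17 to 2023-09-28 + 33 = 2023-10-31; done 2023-10-30 — within the window.
(3) the permitted window runs from 2023-10-30 + 15 = 2023-11-14 to 2023-10-30 + 35 = 2023-12-04; done 2023-12-02, which is between those dates.
(4) permitted from 2023-12-12 + 20 days = 2024-01-01 onward; done 2024-01-03, after the minimum wait.
(5) permitted from 2024-01-03 + 15 days = 2024-01-18 onward; done 2024-01-25 — permitted.
(6) permitted from 2024-02-04 + 25 days = 2024-02-29 onward; done 2024-03-04, after the minimum wait.
(7) the permitted window runs from 2024-03-04 + 13 = 2024-03-17 to 2024-03-04 + 36 = 2024-04-09; done 2024-04-06, which is between those dates.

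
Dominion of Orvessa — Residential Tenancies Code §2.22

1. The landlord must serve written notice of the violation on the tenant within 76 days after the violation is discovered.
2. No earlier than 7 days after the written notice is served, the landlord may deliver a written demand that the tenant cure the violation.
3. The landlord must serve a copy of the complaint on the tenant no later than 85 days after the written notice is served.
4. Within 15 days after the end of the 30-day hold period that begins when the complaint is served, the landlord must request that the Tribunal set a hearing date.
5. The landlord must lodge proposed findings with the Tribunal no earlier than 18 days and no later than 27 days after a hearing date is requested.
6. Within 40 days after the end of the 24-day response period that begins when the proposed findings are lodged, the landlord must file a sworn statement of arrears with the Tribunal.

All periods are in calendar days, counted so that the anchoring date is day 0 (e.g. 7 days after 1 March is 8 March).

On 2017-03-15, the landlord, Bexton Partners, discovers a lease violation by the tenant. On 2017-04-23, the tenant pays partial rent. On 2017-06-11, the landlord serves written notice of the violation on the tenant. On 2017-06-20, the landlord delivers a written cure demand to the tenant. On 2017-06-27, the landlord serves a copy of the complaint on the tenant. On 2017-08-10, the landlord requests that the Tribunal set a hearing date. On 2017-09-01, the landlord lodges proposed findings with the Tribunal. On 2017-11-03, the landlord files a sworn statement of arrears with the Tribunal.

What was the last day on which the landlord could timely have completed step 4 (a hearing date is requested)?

2017-08-11

The complaint is served on 2017-06-27; the 30-day hold period therefore ends 2017-07-27, and step 4 runs from that date. 15 days after 2017-07-27 is 2017-08-11.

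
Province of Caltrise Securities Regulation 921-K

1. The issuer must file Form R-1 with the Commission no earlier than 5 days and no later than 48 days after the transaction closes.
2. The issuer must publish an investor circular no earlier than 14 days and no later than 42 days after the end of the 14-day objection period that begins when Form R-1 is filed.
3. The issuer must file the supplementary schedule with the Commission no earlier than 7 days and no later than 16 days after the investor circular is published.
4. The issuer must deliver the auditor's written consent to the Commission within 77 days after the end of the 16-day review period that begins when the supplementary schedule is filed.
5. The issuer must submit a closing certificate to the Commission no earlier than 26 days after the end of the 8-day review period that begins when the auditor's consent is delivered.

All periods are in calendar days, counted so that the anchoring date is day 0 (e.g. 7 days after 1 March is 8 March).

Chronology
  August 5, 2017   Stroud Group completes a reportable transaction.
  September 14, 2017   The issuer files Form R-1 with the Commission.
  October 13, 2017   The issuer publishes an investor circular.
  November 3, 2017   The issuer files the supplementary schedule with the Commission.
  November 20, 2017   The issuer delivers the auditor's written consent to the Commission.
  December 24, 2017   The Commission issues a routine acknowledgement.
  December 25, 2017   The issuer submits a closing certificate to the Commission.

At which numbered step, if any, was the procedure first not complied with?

Step 1 — 5 and 48 days from August 5, 2017 (when the transaction closes) are August 10, 2017 and September 22, 2017 respectively; September 14, 2017 falls inside that range.
Step 2 — 14 and 42 days from September 28, 2017 (end of the 14-day objection period, which began when Form R-1 is filed on September 14, 2017) are October 12, 2017 and November 9, 2017 respectively; October 13, 2017 falls inside that range.
Step 3 — 7 and 16 days from October 13, 2017 (when the investor circular is published) are October 20, 2017 and October 29, 2017 respectively; done November 3, 2017 — 5 days after the window closed.

Step 3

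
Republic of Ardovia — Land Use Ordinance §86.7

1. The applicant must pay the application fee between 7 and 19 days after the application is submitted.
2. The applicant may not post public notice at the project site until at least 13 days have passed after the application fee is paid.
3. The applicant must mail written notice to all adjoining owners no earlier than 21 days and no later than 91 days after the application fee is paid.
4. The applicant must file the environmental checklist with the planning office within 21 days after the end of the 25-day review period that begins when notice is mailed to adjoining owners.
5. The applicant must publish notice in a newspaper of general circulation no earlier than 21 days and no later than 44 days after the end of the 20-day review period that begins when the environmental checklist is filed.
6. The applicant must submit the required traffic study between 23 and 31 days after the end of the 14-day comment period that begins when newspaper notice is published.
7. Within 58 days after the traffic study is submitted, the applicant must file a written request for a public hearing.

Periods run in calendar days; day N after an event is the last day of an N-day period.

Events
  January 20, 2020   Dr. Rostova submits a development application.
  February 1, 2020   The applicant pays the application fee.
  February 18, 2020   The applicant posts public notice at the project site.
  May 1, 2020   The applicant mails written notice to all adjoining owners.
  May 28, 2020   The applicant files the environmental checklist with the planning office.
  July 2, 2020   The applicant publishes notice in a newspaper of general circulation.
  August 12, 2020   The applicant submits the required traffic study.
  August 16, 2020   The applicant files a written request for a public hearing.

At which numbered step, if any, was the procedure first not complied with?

Step 5

(1) the permitted window runs from January 20, 2020 + 7 = January 27, 2020 to January 20, 2020 + 19 = February 8, 2020; February 1, 2020 falls inside that range.
(2) permitted from February 1, 2020 + 13 days = February 14, 2020 onward; February 18, 2020 is on or after that date.
(3) the permitted window runs from February 1, 2020 + 21 = February 22, 2020 to February 1, 2020 + 91 = May 2, 2020; done May 1, 2020, which is between those dates.
(4) due by May 26, 2020 + 21 days = June 16, 2020; completed May 28, 2020, before the deadline.
(5) the permitted window runs from June 17, 2020 + 21 = July 8, 2020 to June 17, 2020 + 44 = July 31, 2020; done July 2, 2020 — 6 days before the window opened.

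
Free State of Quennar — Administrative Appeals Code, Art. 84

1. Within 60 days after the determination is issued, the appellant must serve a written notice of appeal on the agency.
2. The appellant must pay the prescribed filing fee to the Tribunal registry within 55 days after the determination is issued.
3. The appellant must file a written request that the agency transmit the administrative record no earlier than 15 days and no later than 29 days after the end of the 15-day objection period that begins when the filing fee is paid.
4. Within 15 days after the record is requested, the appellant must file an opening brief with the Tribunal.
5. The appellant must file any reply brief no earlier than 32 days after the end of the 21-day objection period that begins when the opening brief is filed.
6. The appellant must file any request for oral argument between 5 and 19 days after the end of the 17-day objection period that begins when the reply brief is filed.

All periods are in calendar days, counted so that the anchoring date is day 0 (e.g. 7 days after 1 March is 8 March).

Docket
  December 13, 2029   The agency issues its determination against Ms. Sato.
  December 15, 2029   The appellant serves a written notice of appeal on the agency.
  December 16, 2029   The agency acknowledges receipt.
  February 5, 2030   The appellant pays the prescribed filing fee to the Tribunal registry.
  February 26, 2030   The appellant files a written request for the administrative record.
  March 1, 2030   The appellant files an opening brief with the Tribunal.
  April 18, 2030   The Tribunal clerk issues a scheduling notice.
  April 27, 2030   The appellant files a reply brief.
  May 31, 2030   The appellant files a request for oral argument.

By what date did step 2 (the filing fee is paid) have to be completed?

February 6, 2030

Step 2 runs from December 13, 2029, when the determination is issued. 55 days after December 13, 2029 is February 6, 2030.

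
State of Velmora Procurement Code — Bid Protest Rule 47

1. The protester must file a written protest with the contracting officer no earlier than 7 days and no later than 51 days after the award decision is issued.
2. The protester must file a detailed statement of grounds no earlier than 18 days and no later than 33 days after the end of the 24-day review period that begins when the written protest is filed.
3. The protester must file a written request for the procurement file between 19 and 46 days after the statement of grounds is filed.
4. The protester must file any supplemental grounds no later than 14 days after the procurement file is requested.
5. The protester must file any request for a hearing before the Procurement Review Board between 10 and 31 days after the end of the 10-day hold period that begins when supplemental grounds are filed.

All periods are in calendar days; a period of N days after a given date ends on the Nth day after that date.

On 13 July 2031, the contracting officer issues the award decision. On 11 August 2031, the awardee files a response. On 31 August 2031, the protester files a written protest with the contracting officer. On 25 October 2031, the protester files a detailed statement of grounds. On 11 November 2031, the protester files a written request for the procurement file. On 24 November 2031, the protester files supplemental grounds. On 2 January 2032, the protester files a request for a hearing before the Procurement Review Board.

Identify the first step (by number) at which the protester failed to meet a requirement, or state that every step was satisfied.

(1) the permitted window runs from 13 July 2031 + 7 = 20 July 2031 to 13 July 2031 + 51 = 2 September 2031; done 31 August 2031 — within the window.
(2) the permitted window runs from 24 September 2031 + 18 = 12 October 2031 to 24 September 2031 + 33 = 27 October 2031; 25 October 2031 falls inside that range.
(3) the permitted window runs from 25 October 2031 + 19 = 13 November 2031 to 25 October 2031 + 46 = 10 December 2031; done 11 November 2031 — 2 days before the window opened.
No need to go further; step 3 was not satisfied.

Step 3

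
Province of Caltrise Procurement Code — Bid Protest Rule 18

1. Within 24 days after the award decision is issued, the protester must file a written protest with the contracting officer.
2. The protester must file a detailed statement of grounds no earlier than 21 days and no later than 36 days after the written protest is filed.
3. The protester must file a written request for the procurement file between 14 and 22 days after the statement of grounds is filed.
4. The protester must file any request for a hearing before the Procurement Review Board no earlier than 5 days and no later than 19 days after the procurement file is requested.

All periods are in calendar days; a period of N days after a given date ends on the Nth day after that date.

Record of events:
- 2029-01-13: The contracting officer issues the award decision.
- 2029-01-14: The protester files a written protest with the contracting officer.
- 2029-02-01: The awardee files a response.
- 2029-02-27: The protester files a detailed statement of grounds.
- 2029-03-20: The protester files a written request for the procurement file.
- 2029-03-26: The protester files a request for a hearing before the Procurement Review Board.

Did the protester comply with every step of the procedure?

(1) due by 2029-01-13 + 24 days = 2029-02-06; 2029-01-14 is within that limit.
(2) the permitted window runs from 2029-01-14 + 21 = 2029-02-04 to 2029-01-14 + 36 = 2029-02-19; done 2029-02-27 — 8 days after the window closed.
That is the first point of non-compliance.

No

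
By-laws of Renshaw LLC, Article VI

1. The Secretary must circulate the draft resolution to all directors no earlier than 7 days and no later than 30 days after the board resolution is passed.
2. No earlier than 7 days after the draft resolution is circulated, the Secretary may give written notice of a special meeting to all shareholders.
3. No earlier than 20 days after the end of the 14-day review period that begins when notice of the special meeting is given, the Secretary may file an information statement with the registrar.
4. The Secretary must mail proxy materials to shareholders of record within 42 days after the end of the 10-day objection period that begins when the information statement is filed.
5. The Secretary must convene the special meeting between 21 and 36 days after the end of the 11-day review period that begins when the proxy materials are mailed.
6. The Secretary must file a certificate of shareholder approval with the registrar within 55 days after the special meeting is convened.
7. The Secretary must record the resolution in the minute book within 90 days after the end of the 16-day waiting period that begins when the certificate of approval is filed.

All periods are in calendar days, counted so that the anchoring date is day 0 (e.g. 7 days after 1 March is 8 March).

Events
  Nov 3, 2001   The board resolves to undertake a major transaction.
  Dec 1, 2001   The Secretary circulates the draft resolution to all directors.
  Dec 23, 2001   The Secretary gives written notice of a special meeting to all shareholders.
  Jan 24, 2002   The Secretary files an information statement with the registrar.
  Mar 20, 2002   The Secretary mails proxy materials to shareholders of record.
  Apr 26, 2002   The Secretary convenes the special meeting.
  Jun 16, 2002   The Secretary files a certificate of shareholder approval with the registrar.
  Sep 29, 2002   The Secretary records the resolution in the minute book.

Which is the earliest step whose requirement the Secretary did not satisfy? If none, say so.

Step 1 — 7 and 30 days from Nov 3, 2001 (when the board resolution is passed) are Nov 10, 2001 and Dec 3, 2001 respectively; done Dec 1, 2001, which is between those dates.
Step 2 — must wait 7 days from Dec 1, 2001 (when the draft resolution is circulated), so not before Dec 8, 2001; done Dec 23, 2001 — permitted.
Step 3 — must wait 20 days from Jan 6, 2002 (end of the 14-day review period, which began when notice of the special meeting is given on Dec 23, 2001), so not before Jan 26, 2002; done Jan 24, 2002 — 2 days too early.
The analysis stops there.

Step 3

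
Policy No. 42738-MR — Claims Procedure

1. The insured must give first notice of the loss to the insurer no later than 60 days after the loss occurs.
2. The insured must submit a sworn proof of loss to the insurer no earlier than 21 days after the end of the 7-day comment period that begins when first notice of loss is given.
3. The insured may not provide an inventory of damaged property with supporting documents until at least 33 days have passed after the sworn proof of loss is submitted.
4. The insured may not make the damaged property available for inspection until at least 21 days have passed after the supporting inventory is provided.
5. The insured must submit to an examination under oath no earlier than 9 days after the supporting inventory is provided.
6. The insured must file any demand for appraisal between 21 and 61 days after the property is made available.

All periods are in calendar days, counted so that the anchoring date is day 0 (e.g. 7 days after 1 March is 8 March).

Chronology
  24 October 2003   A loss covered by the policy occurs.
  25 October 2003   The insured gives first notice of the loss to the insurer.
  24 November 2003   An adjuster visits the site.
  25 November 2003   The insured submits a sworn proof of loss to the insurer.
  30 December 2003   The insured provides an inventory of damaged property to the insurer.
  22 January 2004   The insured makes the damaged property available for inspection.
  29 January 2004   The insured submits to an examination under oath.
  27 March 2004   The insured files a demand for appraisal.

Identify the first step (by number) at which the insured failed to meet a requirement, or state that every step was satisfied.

Step 1 — counting 60 days from 24 October 2003 (when the loss occurs) gives a deadline of 23 December 2003; completed 25 October 2003, before the deadline.
Step 2 — must wait 21 days from 1 November 2003 (end of the 7-day comment period, which began when first notice of loss is given on 25 October 2003), so not before 22 November 2003; done 25 November 2003 — permitted.
Step 3 — must wait 33 days from 25 November 2003 (when the sworn proof of loss is submitted), so not before 28 December 2003; 30 December 2003 is on or after that date.
Step 4 — must wait 21 days from 30 December 2003 (when the supporting inventory is provided), so not before 20 January 2004; 22 January 2004 is on or after that date.
Step 5 — must wait 9 days from 30 December 2003 (when the supporting inventory is provided), so not before 8 January 2004; 29 January 2004 is on or after that date.
Step 6 — 21 and 61 days from 22 January 2004 (when the property is made available) are 12 February 2004 and 23 March 2004 respectively; done 27 March 2004 — 4 days after the window closed.

Step 6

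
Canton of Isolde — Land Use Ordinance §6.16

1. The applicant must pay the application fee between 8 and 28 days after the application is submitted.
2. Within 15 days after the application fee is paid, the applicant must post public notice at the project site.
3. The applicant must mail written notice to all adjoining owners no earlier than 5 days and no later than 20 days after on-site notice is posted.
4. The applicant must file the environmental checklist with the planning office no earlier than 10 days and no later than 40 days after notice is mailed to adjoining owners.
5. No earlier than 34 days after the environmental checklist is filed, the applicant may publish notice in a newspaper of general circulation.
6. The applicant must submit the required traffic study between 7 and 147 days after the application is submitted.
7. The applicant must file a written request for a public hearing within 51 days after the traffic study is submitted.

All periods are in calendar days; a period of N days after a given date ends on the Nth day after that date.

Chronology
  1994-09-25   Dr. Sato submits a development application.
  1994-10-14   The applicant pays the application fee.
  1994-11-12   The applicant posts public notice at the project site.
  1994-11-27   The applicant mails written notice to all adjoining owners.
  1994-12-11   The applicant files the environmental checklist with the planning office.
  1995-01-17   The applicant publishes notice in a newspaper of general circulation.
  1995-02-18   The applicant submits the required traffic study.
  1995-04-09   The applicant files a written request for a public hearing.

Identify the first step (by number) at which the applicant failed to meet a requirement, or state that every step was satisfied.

Step 2

Step 1: the window is 8–28 days after 1994-09-25 (when the application is submitted), so 1994-10-03 through 1994-10-23; done 1994-10-14 — within the window.
Step 2: 15 days after 1994-10-14 (when the application fee is paid) is 1994-10-29; 1994-11-12 misses that deadline by 14 days.
The procedure was therefore not followed at step 2.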